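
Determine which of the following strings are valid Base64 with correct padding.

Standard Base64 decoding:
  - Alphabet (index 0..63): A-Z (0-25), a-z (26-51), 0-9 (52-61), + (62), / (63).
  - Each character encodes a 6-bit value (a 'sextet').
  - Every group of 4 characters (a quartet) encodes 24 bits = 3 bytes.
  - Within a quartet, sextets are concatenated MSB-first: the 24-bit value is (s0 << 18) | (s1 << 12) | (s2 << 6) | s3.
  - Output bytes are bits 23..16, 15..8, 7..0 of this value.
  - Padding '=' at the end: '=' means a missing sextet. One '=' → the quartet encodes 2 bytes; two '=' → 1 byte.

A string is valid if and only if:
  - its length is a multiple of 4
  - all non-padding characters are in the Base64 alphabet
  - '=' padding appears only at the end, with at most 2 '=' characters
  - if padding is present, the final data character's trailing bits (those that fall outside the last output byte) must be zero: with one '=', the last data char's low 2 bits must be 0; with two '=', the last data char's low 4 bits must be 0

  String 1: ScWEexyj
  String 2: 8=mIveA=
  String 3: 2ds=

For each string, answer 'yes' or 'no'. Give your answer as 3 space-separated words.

String 1: 'ScWEexyj' → valid
String 2: '8=mIveA=' → invalid (bad char(s): ['=']; '=' in middle)
String 3: '2ds=' → valid

Answer: yes no yes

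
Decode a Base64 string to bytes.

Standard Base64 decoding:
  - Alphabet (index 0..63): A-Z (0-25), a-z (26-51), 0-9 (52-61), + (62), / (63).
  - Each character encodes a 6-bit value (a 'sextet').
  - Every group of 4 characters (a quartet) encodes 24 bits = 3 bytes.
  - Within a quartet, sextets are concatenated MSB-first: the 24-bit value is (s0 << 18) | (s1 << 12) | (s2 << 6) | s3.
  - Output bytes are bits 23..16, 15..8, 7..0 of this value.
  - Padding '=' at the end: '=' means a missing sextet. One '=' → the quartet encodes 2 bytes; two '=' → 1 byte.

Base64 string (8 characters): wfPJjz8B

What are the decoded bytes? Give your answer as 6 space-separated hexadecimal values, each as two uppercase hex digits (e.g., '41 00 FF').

Answer: C1 F3 C9 8F 3F 01

Derivation:
After char 0 ('w'=48): chars_in_quartet=1 acc=0x30 bytes_emitted=0
After char 1 ('f'=31): chars_in_quartet=2 acc=0xC1F bytes_emitted=0
After char 2 ('P'=15): chars_in_quartet=3 acc=0x307CF bytes_emitted=0
After char 3 ('J'=9): chars_in_quartet=4 acc=0xC1F3C9 -> emit C1 F3 C9, reset; bytes_emitted=3
After char 4 ('j'=35): chars_in_quartet=1 acc=0x23 bytes_emitted=3
After char 5 ('z'=51): chars_in_quartet=2 acc=0x8F3 bytes_emitted=3
After char 6 ('8'=60): chars_in_quartet=3 acc=0x23CFC bytes_emitted=3
After char 7 ('B'=1): chars_in_quartet=4 acc=0x8F3F01 -> emit 8F 3F 01, reset; bytes_emitted=6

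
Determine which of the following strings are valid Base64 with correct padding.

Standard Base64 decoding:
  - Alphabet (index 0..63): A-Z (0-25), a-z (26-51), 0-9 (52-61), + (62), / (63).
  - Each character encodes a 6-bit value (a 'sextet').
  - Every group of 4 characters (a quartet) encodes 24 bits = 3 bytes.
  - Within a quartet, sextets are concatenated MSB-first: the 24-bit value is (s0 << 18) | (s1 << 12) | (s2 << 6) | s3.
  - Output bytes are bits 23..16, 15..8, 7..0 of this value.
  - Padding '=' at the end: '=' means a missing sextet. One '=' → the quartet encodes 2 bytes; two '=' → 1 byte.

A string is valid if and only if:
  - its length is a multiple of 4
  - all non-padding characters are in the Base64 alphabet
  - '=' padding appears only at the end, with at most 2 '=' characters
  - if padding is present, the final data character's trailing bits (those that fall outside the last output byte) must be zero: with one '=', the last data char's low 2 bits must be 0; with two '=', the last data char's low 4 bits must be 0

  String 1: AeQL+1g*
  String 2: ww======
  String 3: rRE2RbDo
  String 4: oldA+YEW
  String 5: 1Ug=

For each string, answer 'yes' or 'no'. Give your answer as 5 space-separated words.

Answer: no no yes yes yes

Derivation:
String 1: 'AeQL+1g*' → invalid (bad char(s): ['*'])
String 2: 'ww======' → invalid (6 pad chars (max 2))
String 3: 'rRE2RbDo' → valid
String 4: 'oldA+YEW' → valid
String 5: '1Ug=' → valid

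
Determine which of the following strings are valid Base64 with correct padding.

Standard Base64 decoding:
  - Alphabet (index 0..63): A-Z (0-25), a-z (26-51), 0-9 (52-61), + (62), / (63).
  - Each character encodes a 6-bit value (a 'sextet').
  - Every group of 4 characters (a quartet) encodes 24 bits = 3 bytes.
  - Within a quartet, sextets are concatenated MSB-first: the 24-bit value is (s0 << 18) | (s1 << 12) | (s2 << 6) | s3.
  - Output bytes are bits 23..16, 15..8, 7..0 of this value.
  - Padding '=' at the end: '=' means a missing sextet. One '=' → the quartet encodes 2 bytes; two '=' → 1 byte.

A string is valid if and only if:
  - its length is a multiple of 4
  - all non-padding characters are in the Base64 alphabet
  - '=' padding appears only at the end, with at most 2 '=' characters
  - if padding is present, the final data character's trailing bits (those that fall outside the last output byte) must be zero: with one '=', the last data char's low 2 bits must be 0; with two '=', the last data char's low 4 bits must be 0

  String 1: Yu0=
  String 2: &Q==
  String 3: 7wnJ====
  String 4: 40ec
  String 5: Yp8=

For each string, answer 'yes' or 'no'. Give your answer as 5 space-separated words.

String 1: 'Yu0=' → valid
String 2: '&Q==' → invalid (bad char(s): ['&'])
String 3: '7wnJ====' → invalid (4 pad chars (max 2))
String 4: '40ec' → valid
String 5: 'Yp8=' → valid

Answer: yes no no yes yes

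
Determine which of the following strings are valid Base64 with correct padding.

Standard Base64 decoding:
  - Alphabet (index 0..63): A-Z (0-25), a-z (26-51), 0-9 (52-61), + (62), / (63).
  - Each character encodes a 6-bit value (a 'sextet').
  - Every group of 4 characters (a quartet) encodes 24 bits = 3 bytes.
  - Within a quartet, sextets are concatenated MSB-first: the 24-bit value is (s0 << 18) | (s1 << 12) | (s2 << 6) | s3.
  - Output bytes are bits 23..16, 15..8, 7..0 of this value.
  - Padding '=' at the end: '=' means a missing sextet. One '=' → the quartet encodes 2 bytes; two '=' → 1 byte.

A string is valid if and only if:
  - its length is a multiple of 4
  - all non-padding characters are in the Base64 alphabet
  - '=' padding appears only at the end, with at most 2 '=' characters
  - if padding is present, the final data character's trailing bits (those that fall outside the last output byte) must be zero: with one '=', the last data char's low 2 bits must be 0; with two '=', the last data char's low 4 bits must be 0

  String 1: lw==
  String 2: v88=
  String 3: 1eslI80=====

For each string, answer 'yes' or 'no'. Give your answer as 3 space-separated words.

Answer: yes yes no

Derivation:
String 1: 'lw==' → valid
String 2: 'v88=' → valid
String 3: '1eslI80=====' → invalid (5 pad chars (max 2))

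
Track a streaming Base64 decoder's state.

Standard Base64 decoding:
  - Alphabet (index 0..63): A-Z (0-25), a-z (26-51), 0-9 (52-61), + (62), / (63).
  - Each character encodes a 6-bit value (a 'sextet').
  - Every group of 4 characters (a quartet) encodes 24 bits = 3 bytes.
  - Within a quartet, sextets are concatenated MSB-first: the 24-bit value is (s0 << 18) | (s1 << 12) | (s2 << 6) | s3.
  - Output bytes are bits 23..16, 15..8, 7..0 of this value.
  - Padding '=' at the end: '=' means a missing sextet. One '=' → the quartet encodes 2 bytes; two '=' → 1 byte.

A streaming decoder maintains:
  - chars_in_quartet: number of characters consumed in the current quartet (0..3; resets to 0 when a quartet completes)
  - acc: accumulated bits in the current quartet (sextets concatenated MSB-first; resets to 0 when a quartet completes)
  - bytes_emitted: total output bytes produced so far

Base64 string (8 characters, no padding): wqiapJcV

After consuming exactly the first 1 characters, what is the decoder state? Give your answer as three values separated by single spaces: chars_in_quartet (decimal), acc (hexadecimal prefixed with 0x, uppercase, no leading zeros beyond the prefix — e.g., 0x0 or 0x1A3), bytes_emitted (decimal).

After char 0 ('w'=48): chars_in_quartet=1 acc=0x30 bytes_emitted=0

Answer: 1 0x30 0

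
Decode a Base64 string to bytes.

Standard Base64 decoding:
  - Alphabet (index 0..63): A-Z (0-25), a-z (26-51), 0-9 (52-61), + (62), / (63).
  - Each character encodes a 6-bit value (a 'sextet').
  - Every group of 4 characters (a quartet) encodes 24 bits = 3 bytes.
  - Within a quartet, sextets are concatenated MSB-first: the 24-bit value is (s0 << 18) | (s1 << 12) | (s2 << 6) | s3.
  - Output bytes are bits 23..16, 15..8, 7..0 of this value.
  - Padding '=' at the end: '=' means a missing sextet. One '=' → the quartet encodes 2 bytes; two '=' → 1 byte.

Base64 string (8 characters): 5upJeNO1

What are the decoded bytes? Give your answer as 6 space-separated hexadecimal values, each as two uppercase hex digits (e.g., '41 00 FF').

Answer: E6 EA 49 78 D3 B5

Derivation:
After char 0 ('5'=57): chars_in_quartet=1 acc=0x39 bytes_emitted=0
After char 1 ('u'=46): chars_in_quartet=2 acc=0xE6E bytes_emitted=0
After char 2 ('p'=41): chars_in_quartet=3 acc=0x39BA9 bytes_emitted=0
After char 3 ('J'=9): chars_in_quartet=4 acc=0xE6EA49 -> emit E6 EA 49, reset; bytes_emitted=3
After char 4 ('e'=30): chars_in_quartet=1 acc=0x1E bytes_emitted=3
After char 5 ('N'=13): chars_in_quartet=2 acc=0x78D bytes_emitted=3
After char 6 ('O'=14): chars_in_quartet=3 acc=0x1E34E bytes_emitted=3
After char 7 ('1'=53): chars_in_quartet=4 acc=0x78D3B5 -> emit 78 D3 B5, reset; bytes_emitted=6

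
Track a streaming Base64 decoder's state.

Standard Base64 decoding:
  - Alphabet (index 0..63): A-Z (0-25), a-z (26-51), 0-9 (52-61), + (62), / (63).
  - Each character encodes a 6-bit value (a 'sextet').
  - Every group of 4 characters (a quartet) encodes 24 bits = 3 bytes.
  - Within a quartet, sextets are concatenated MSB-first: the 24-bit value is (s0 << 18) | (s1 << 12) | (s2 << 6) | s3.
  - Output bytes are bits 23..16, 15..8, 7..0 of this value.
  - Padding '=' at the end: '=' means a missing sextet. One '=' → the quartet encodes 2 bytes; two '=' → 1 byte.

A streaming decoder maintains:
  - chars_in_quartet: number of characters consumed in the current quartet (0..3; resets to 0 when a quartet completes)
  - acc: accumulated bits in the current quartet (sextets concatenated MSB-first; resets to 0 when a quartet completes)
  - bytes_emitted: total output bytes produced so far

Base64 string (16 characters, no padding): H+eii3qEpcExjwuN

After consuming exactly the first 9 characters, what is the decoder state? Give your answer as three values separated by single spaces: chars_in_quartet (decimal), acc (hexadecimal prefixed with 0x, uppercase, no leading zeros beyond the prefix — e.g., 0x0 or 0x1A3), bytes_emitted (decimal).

Answer: 1 0x29 6

Derivation:
After char 0 ('H'=7): chars_in_quartet=1 acc=0x7 bytes_emitted=0
After char 1 ('+'=62): chars_in_quartet=2 acc=0x1FE bytes_emitted=0
After char 2 ('e'=30): chars_in_quartet=3 acc=0x7F9E bytes_emitted=0
After char 3 ('i'=34): chars_in_quartet=4 acc=0x1FE7A2 -> emit 1F E7 A2, reset; bytes_emitted=3
After char 4 ('i'=34): chars_in_quartet=1 acc=0x22 bytes_emitted=3
After char 5 ('3'=55): chars_in_quartet=2 acc=0x8B7 bytes_emitted=3
After char 6 ('q'=42): chars_in_quartet=3 acc=0x22DEA bytes_emitted=3
After char 7 ('E'=4): chars_in_quartet=4 acc=0x8B7A84 -> emit 8B 7A 84, reset; bytes_emitted=6
After char 8 ('p'=41): chars_in_quartet=1 acc=0x29 bytes_emitted=6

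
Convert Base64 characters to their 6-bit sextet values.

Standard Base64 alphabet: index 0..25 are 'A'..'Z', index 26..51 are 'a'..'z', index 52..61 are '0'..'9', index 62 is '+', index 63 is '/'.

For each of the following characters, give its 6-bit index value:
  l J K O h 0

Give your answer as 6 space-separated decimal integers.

'l': a..z range, 26 + ord('l') − ord('a') = 37
'J': A..Z range, ord('J') − ord('A') = 9
'K': A..Z range, ord('K') − ord('A') = 10
'O': A..Z range, ord('O') − ord('A') = 14
'h': a..z range, 26 + ord('h') − ord('a') = 33
'0': 0..9 range, 52 + ord('0') − ord('0') = 52

Answer: 37 9 10 14 33 52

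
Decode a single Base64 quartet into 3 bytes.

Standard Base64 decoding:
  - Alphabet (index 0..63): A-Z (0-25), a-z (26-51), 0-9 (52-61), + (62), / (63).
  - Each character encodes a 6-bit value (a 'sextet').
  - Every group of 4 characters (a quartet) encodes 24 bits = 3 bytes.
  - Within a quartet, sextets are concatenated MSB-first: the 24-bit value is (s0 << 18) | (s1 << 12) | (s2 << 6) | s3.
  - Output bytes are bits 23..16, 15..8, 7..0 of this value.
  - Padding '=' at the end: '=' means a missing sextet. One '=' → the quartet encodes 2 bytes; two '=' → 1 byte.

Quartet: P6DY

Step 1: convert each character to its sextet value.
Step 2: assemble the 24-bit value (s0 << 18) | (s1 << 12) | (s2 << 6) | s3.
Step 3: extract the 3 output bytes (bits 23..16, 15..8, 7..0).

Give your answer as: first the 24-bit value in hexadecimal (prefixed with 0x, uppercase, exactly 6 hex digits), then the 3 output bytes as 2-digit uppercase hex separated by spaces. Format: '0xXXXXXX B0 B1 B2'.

Answer: 0x3FA0D8 3F A0 D8

Derivation:
Sextets: P=15, 6=58, D=3, Y=24
24-bit: (15<<18) | (58<<12) | (3<<6) | 24
      = 0x3C0000 | 0x03A000 | 0x0000C0 | 0x000018
      = 0x3FA0D8
Bytes: (v>>16)&0xFF=3F, (v>>8)&0xFF=A0, v&0xFF=D8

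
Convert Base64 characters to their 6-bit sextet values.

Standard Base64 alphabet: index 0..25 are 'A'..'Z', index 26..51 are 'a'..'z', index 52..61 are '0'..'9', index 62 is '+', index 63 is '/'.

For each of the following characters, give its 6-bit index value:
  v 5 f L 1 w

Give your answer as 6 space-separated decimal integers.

Answer: 47 57 31 11 53 48

Derivation:
'v': a..z range, 26 + ord('v') − ord('a') = 47
'5': 0..9 range, 52 + ord('5') − ord('0') = 57
'f': a..z range, 26 + ord('f') − ord('a') = 31
'L': A..Z range, ord('L') − ord('A') = 11
'1': 0..9 range, 52 + ord('1') − ord('0') = 53
'w': a..z range, 26 + ord('w') − ord('a') = 48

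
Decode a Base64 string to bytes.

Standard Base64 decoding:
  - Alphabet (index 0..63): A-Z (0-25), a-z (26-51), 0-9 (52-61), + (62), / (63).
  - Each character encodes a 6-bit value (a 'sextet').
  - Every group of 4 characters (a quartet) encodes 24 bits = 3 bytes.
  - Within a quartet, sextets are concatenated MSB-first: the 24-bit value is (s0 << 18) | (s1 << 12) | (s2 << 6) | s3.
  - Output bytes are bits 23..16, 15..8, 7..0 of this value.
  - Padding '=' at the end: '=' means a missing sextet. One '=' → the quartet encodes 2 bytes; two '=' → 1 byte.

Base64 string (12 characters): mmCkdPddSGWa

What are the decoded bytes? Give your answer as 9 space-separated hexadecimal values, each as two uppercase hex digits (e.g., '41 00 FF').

Answer: 9A 60 A4 74 F7 5D 48 65 9A

Derivation:
After char 0 ('m'=38): chars_in_quartet=1 acc=0x26 bytes_emitted=0
After char 1 ('m'=38): chars_in_quartet=2 acc=0x9A6 bytes_emitted=0
After char 2 ('C'=2): chars_in_quartet=3 acc=0x26982 bytes_emitted=0
After char 3 ('k'=36): chars_in_quartet=4 acc=0x9A60A4 -> emit 9A 60 A4, reset; bytes_emitted=3
After char 4 ('d'=29): chars_in_quartet=1 acc=0x1D bytes_emitted=3
After char 5 ('P'=15): chars_in_quartet=2 acc=0x74F bytes_emitted=3
After char 6 ('d'=29): chars_in_quartet=3 acc=0x1D3DD bytes_emitted=3
After char 7 ('d'=29): chars_in_quartet=4 acc=0x74F75D -> emit 74 F7 5D, reset; bytes_emitted=6
After char 8 ('S'=18): chars_in_quartet=1 acc=0x12 bytes_emitted=6
After char 9 ('G'=6): chars_in_quartet=2 acc=0x486 bytes_emitted=6
After char 10 ('W'=22): chars_in_quartet=3 acc=0x12196 bytes_emitted=6
After char 11 ('a'=26): chars_in_quartet=4 acc=0x48659A -> emit 48 65 9A, reset; bytes_emitted=9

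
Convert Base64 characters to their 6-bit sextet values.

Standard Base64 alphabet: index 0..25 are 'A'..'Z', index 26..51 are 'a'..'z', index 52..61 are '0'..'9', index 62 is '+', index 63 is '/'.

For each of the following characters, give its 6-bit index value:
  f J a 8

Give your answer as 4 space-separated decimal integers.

Answer: 31 9 26 60

Derivation:
'f': a..z range, 26 + ord('f') − ord('a') = 31
'J': A..Z range, ord('J') − ord('A') = 9
'a': a..z range, 26 + ord('a') − ord('a') = 26
'8': 0..9 range, 52 + ord('8') − ord('0') = 60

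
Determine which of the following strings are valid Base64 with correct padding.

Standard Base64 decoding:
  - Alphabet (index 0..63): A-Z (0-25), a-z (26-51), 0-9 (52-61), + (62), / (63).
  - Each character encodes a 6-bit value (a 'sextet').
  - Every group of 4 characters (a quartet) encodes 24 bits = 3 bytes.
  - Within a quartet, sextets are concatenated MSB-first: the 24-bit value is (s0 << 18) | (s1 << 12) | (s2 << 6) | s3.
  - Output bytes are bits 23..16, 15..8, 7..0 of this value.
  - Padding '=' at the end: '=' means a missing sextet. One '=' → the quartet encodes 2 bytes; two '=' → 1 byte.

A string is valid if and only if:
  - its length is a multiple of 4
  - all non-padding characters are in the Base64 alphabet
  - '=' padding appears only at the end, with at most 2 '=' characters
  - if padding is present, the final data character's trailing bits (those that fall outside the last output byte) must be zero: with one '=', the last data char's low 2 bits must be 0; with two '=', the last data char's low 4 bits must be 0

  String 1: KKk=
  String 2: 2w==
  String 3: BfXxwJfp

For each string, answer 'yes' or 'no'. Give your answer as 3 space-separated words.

String 1: 'KKk=' → valid
String 2: '2w==' → valid
String 3: 'BfXxwJfp' → valid

Answer: yes yes yes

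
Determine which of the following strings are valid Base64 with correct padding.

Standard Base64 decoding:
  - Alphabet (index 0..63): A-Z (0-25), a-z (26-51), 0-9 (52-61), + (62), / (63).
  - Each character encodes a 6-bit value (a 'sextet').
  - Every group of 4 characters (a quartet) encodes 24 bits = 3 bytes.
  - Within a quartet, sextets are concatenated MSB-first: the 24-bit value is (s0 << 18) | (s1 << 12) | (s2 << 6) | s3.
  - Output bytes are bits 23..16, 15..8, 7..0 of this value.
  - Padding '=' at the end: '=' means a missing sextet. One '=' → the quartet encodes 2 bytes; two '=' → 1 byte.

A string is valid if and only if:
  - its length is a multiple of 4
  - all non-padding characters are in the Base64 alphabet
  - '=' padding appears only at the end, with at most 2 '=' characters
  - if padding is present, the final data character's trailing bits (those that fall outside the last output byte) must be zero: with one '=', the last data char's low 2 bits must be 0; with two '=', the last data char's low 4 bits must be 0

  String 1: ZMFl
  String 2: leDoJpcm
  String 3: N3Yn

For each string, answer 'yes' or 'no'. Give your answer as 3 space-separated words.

String 1: 'ZMFl' → valid
String 2: 'leDoJpcm' → valid
String 3: 'N3Yn' → valid

Answer: yes yes yes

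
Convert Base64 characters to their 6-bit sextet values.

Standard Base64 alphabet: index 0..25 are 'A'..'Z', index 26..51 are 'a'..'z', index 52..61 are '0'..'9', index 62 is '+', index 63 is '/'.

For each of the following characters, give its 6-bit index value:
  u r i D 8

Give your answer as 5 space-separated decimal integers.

'u': a..z range, 26 + ord('u') − ord('a') = 46
'r': a..z range, 26 + ord('r') − ord('a') = 43
'i': a..z range, 26 + ord('i') − ord('a') = 34
'D': A..Z range, ord('D') − ord('A') = 3
'8': 0..9 range, 52 + ord('8') − ord('0') = 60

Answer: 46 43 34 3 60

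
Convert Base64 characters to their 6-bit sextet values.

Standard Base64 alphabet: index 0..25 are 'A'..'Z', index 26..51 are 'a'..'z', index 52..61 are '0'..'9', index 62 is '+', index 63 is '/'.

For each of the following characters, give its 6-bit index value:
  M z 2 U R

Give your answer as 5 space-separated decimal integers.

'M': A..Z range, ord('M') − ord('A') = 12
'z': a..z range, 26 + ord('z') − ord('a') = 51
'2': 0..9 range, 52 + ord('2') − ord('0') = 54
'U': A..Z range, ord('U') − ord('A') = 20
'R': A..Z range, ord('R') − ord('A') = 17

Answer: 12 51 54 20 17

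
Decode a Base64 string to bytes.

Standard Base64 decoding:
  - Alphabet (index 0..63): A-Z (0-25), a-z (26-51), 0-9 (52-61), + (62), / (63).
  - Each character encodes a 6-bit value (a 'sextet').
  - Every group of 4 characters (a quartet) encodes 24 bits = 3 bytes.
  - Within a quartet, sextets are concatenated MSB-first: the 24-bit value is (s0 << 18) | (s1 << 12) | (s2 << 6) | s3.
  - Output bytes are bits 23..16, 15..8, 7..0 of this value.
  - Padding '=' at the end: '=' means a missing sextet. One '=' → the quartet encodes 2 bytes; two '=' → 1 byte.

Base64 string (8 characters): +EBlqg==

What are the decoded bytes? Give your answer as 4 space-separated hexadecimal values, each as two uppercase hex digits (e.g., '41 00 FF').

After char 0 ('+'=62): chars_in_quartet=1 acc=0x3E bytes_emitted=0
After char 1 ('E'=4): chars_in_quartet=2 acc=0xF84 bytes_emitted=0
After char 2 ('B'=1): chars_in_quartet=3 acc=0x3E101 bytes_emitted=0
After char 3 ('l'=37): chars_in_quartet=4 acc=0xF84065 -> emit F8 40 65, reset; bytes_emitted=3
After char 4 ('q'=42): chars_in_quartet=1 acc=0x2A bytes_emitted=3
After char 5 ('g'=32): chars_in_quartet=2 acc=0xAA0 bytes_emitted=3
Padding '==': partial quartet acc=0xAA0 -> emit AA; bytes_emitted=4

Answer: F8 40 65 AA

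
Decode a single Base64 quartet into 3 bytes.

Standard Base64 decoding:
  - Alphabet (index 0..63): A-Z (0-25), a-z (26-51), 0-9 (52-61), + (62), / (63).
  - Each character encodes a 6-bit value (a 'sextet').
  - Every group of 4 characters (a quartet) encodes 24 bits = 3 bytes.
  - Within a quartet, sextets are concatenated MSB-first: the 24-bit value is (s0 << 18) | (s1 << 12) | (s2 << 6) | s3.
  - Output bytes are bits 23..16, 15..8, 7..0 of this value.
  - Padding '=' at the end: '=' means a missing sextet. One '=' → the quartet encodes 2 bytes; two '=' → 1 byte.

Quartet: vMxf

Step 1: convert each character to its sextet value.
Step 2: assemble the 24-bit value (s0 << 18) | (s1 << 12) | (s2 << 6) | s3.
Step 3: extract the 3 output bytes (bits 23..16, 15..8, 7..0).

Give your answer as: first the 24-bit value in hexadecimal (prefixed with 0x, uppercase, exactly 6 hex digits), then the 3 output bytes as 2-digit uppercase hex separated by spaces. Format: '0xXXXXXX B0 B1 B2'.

Sextets: v=47, M=12, x=49, f=31
24-bit: (47<<18) | (12<<12) | (49<<6) | 31
      = 0xBC0000 | 0x00C000 | 0x000C40 | 0x00001F
      = 0xBCCC5F
Bytes: (v>>16)&0xFF=BC, (v>>8)&0xFF=CC, v&0xFF=5F

Answer: 0xBCCC5F BC CC 5F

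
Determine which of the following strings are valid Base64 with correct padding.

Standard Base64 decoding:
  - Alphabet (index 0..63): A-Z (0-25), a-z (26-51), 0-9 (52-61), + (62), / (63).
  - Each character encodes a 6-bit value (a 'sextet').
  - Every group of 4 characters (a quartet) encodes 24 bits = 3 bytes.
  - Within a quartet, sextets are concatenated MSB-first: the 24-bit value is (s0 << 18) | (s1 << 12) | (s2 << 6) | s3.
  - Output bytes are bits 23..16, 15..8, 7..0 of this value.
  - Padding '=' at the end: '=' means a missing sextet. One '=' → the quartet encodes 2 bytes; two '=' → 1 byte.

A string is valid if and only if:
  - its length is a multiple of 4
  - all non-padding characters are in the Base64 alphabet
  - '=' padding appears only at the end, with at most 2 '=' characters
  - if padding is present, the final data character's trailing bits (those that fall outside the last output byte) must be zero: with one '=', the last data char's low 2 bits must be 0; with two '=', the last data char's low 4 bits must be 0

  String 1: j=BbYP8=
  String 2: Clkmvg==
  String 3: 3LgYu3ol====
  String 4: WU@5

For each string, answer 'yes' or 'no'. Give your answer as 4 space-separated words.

String 1: 'j=BbYP8=' → invalid (bad char(s): ['=']; '=' in middle)
String 2: 'Clkmvg==' → valid
String 3: '3LgYu3ol====' → invalid (4 pad chars (max 2))
String 4: 'WU@5' → invalid (bad char(s): ['@'])

Answer: no yes no no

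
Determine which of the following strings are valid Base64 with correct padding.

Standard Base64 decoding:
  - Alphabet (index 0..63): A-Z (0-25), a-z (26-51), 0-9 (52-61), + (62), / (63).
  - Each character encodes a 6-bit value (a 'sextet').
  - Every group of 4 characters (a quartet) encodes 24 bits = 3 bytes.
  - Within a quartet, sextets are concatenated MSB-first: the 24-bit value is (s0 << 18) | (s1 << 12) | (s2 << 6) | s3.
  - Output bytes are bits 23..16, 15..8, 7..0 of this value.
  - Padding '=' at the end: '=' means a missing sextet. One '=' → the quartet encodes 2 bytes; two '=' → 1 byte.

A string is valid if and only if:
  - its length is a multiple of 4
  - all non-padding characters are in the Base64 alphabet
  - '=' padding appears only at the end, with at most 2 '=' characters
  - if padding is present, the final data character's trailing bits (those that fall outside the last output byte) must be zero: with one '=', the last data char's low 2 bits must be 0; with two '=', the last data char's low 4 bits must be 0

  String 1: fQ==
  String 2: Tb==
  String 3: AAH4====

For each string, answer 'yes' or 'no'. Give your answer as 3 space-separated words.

String 1: 'fQ==' → valid
String 2: 'Tb==' → invalid (bad trailing bits)
String 3: 'AAH4====' → invalid (4 pad chars (max 2))

Answer: yes no no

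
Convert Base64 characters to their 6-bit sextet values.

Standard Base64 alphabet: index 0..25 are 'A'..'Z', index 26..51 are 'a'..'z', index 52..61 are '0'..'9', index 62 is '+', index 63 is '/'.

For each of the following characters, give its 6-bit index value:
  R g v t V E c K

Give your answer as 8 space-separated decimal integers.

'R': A..Z range, ord('R') − ord('A') = 17
'g': a..z range, 26 + ord('g') − ord('a') = 32
'v': a..z range, 26 + ord('v') − ord('a') = 47
't': a..z range, 26 + ord('t') − ord('a') = 45
'V': A..Z range, ord('V') − ord('A') = 21
'E': A..Z range, ord('E') − ord('A') = 4
'c': a..z range, 26 + ord('c') − ord('a') = 28
'K': A..Z range, ord('K') − ord('A') = 10

Answer: 17 32 47 45 21 4 28 10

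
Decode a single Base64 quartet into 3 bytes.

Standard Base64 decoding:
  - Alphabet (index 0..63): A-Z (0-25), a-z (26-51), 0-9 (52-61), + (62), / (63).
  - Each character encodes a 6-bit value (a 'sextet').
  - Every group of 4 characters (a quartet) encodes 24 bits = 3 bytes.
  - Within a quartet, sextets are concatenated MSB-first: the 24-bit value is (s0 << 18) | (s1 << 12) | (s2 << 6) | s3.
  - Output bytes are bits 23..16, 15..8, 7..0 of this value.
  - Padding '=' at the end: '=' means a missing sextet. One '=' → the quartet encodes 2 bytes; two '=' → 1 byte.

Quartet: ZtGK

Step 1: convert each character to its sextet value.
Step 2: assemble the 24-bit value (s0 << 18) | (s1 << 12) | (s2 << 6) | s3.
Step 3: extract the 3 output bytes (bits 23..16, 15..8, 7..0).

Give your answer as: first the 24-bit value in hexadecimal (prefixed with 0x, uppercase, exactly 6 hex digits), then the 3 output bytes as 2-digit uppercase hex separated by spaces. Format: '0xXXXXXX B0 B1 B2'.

Sextets: Z=25, t=45, G=6, K=10
24-bit: (25<<18) | (45<<12) | (6<<6) | 10
      = 0x640000 | 0x02D000 | 0x000180 | 0x00000A
      = 0x66D18A
Bytes: (v>>16)&0xFF=66, (v>>8)&0xFF=D1, v&0xFF=8A

Answer: 0x66D18A 66 D1 8A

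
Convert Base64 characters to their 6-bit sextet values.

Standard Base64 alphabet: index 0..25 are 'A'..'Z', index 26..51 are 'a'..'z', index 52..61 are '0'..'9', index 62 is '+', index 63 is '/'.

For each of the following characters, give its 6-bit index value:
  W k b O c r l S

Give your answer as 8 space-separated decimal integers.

'W': A..Z range, ord('W') − ord('A') = 22
'k': a..z range, 26 + ord('k') − ord('a') = 36
'b': a..z range, 26 + ord('b') − ord('a') = 27
'O': A..Z range, ord('O') − ord('A') = 14
'c': a..z range, 26 + ord('c') − ord('a') = 28
'r': a..z range, 26 + ord('r') − ord('a') = 43
'l': a..z range, 26 + ord('l') − ord('a') = 37
'S': A..Z range, ord('S') − ord('A') = 18

Answer: 22 36 27 14 28 43 37 18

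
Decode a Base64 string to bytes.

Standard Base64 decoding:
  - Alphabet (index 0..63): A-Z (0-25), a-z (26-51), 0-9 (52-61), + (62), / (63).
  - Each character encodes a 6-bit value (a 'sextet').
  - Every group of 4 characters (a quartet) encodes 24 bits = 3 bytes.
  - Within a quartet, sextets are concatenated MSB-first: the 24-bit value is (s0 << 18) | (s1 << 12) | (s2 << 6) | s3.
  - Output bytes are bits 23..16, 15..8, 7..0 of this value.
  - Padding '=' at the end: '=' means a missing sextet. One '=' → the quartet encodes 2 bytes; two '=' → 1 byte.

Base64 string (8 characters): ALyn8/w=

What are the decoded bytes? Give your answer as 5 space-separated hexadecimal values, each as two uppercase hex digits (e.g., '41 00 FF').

Answer: 00 BC A7 F3 FC

Derivation:
After char 0 ('A'=0): chars_in_quartet=1 acc=0x0 bytes_emitted=0
After char 1 ('L'=11): chars_in_quartet=2 acc=0xB bytes_emitted=0
After char 2 ('y'=50): chars_in_quartet=3 acc=0x2F2 bytes_emitted=0
After char 3 ('n'=39): chars_in_quartet=4 acc=0xBCA7 -> emit 00 BC A7, reset; bytes_emitted=3
After char 4 ('8'=60): chars_in_quartet=1 acc=0x3C bytes_emitted=3
After char 5 ('/'=63): chars_in_quartet=2 acc=0xF3F bytes_emitted=3
After char 6 ('w'=48): chars_in_quartet=3 acc=0x3CFF0 bytes_emitted=3
Padding '=': partial quartet acc=0x3CFF0 -> emit F3 FC; bytes_emitted=5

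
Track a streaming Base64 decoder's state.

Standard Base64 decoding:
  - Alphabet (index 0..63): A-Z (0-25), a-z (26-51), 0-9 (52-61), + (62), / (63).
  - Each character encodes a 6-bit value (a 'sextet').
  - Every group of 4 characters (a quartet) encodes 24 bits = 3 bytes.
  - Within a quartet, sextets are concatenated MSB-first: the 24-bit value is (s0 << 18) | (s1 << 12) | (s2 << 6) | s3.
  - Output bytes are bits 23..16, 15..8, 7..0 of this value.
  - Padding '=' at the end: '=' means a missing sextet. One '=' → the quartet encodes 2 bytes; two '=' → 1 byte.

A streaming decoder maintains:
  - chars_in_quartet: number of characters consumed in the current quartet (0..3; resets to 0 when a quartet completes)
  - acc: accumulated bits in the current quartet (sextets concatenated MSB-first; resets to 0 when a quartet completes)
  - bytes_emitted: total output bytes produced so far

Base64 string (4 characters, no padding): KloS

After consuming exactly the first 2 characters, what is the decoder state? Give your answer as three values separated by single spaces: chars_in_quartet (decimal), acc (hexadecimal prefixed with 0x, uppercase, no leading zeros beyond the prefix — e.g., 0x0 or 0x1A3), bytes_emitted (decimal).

After char 0 ('K'=10): chars_in_quartet=1 acc=0xA bytes_emitted=0
After char 1 ('l'=37): chars_in_quartet=2 acc=0x2A5 bytes_emitted=0

Answer: 2 0x2A5 0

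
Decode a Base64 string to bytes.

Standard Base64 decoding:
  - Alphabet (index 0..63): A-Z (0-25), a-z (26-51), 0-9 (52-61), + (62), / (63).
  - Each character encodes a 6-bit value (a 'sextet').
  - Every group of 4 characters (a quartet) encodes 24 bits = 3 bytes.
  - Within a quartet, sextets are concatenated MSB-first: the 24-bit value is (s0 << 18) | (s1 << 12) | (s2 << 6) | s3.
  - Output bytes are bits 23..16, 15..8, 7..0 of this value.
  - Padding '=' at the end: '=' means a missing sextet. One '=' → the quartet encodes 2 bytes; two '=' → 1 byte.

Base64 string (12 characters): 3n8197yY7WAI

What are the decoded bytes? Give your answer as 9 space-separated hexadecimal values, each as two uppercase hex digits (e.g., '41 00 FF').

Answer: DE 7F 35 F7 BC 98 ED 60 08

Derivation:
After char 0 ('3'=55): chars_in_quartet=1 acc=0x37 bytes_emitted=0
After char 1 ('n'=39): chars_in_quartet=2 acc=0xDE7 bytes_emitted=0
After char 2 ('8'=60): chars_in_quartet=3 acc=0x379FC bytes_emitted=0
After char 3 ('1'=53): chars_in_quartet=4 acc=0xDE7F35 -> emit DE 7F 35, reset; bytes_emitted=3
After char 4 ('9'=61): chars_in_quartet=1 acc=0x3D bytes_emitted=3
After char 5 ('7'=59): chars_in_quartet=2 acc=0xF7B bytes_emitted=3
After char 6 ('y'=50): chars_in_quartet=3 acc=0x3DEF2 bytes_emitted=3
After char 7 ('Y'=24): chars_in_quartet=4 acc=0xF7BC98 -> emit F7 BC 98, reset; bytes_emitted=6
After char 8 ('7'=59): chars_in_quartet=1 acc=0x3B bytes_emitted=6
After char 9 ('W'=22): chars_in_quartet=2 acc=0xED6 bytes_emitted=6
After char 10 ('A'=0): chars_in_quartet=3 acc=0x3B580 bytes_emitted=6
After char 11 ('I'=8): chars_in_quartet=4 acc=0xED6008 -> emit ED 60 08, reset; bytes_emitted=9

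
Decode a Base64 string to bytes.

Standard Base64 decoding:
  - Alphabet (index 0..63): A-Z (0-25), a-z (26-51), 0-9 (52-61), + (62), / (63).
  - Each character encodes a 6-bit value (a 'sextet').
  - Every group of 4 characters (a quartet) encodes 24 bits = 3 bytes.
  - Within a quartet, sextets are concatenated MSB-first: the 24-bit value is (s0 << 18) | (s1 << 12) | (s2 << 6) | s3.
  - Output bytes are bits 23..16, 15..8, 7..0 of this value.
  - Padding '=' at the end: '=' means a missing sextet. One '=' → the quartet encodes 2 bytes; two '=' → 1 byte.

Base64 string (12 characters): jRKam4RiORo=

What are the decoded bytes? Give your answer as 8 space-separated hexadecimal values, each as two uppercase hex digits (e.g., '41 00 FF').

Answer: 8D 12 9A 9B 84 62 39 1A

Derivation:
After char 0 ('j'=35): chars_in_quartet=1 acc=0x23 bytes_emitted=0
After char 1 ('R'=17): chars_in_quartet=2 acc=0x8D1 bytes_emitted=0
After char 2 ('K'=10): chars_in_quartet=3 acc=0x2344A bytes_emitted=0
After char 3 ('a'=26): chars_in_quartet=4 acc=0x8D129A -> emit 8D 12 9A, reset; bytes_emitted=3
After char 4 ('m'=38): chars_in_quartet=1 acc=0x26 bytes_emitted=3
After char 5 ('4'=56): chars_in_quartet=2 acc=0x9B8 bytes_emitted=3
After char 6 ('R'=17): chars_in_quartet=3 acc=0x26E11 bytes_emitted=3
After char 7 ('i'=34): chars_in_quartet=4 acc=0x9B8462 -> emit 9B 84 62, reset; bytes_emitted=6
After char 8 ('O'=14): chars_in_quartet=1 acc=0xE bytes_emitted=6
After char 9 ('R'=17): chars_in_quartet=2 acc=0x391 bytes_emitted=6
After char 10 ('o'=40): chars_in_quartet=3 acc=0xE468 bytes_emitted=6
Padding '=': partial quartet acc=0xE468 -> emit 39 1A; bytes_emitted=8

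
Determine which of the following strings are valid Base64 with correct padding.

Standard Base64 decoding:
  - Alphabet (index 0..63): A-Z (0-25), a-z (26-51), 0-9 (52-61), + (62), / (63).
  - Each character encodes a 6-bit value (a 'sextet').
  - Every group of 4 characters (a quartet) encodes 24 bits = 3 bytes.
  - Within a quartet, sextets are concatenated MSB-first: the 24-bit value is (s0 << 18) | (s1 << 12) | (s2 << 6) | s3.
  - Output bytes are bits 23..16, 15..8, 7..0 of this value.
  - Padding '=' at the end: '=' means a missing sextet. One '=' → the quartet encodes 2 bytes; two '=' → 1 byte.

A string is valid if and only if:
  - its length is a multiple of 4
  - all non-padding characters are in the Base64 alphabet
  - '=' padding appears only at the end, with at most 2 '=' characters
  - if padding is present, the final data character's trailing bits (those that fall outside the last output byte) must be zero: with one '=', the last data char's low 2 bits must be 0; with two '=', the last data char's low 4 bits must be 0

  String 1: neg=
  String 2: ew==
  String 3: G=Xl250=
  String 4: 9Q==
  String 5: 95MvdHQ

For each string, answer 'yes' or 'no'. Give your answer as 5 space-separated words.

Answer: yes yes no yes no

Derivation:
String 1: 'neg=' → valid
String 2: 'ew==' → valid
String 3: 'G=Xl250=' → invalid (bad char(s): ['=']; '=' in middle)
String 4: '9Q==' → valid
String 5: '95MvdHQ' → invalid (len=7 not mult of 4)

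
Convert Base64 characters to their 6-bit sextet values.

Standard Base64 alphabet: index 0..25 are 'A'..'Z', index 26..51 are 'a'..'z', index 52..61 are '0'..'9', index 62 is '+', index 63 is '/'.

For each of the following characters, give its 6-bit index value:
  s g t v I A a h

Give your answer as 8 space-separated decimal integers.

's': a..z range, 26 + ord('s') − ord('a') = 44
'g': a..z range, 26 + ord('g') − ord('a') = 32
't': a..z range, 26 + ord('t') − ord('a') = 45
'v': a..z range, 26 + ord('v') − ord('a') = 47
'I': A..Z range, ord('I') − ord('A') = 8
'A': A..Z range, ord('A') − ord('A') = 0
'a': a..z range, 26 + ord('a') − ord('a') = 26
'h': a..z range, 26 + ord('h') − ord('a') = 33

Answer: 44 32 45 47 8 0 26 33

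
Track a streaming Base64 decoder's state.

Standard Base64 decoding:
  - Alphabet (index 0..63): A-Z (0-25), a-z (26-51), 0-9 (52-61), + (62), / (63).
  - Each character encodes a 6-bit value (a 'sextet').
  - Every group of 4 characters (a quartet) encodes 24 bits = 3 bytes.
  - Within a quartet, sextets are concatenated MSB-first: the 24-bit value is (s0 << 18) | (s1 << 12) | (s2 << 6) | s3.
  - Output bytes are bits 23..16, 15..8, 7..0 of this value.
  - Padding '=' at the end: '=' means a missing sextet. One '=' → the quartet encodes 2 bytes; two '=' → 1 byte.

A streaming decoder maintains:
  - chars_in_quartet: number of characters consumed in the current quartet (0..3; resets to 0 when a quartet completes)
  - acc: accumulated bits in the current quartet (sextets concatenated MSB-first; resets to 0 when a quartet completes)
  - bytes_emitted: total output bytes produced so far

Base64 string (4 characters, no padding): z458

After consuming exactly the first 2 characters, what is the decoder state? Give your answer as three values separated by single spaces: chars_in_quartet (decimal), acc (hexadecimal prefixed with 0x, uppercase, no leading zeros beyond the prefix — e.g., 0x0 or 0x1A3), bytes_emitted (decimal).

After char 0 ('z'=51): chars_in_quartet=1 acc=0x33 bytes_emitted=0
After char 1 ('4'=56): chars_in_quartet=2 acc=0xCF8 bytes_emitted=0

Answer: 2 0xCF8 0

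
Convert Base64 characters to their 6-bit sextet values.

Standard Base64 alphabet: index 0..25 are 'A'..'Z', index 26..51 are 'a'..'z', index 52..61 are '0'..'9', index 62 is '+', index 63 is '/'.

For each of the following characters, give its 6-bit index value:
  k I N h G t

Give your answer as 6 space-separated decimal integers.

Answer: 36 8 13 33 6 45

Derivation:
'k': a..z range, 26 + ord('k') − ord('a') = 36
'I': A..Z range, ord('I') − ord('A') = 8
'N': A..Z range, ord('N') − ord('A') = 13
'h': a..z range, 26 + ord('h') − ord('a') = 33
'G': A..Z range, ord('G') − ord('A') = 6
't': a..z range, 26 + ord('t') − ord('a') = 45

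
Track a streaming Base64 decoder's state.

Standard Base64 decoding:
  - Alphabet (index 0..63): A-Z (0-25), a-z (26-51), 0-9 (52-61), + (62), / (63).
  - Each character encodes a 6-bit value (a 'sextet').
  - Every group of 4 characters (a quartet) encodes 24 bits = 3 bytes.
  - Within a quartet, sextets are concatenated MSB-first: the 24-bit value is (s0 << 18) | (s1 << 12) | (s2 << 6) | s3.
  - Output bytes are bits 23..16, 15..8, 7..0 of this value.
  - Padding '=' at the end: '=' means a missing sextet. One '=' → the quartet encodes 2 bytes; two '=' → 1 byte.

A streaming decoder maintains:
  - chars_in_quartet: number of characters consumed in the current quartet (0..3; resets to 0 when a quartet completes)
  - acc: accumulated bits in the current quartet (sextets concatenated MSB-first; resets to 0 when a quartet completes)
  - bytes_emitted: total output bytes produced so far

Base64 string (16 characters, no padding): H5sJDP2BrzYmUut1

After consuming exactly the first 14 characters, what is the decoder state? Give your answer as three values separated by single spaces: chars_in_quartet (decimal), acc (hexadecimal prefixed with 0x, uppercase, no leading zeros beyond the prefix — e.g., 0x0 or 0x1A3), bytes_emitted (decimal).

Answer: 2 0x52E 9

Derivation:
After char 0 ('H'=7): chars_in_quartet=1 acc=0x7 bytes_emitted=0
After char 1 ('5'=57): chars_in_quartet=2 acc=0x1F9 bytes_emitted=0
After char 2 ('s'=44): chars_in_quartet=3 acc=0x7E6C bytes_emitted=0
After char 3 ('J'=9): chars_in_quartet=4 acc=0x1F9B09 -> emit 1F 9B 09, reset; bytes_emitted=3
After char 4 ('D'=3): chars_in_quartet=1 acc=0x3 bytes_emitted=3
After char 5 ('P'=15): chars_in_quartet=2 acc=0xCF bytes_emitted=3
After char 6 ('2'=54): chars_in_quartet=3 acc=0x33F6 bytes_emitted=3
After char 7 ('B'=1): chars_in_quartet=4 acc=0xCFD81 -> emit 0C FD 81, reset; bytes_emitted=6
After char 8 ('r'=43): chars_in_quartet=1 acc=0x2B bytes_emitted=6
After char 9 ('z'=51): chars_in_quartet=2 acc=0xAF3 bytes_emitted=6
After char 10 ('Y'=24): chars_in_quartet=3 acc=0x2BCD8 bytes_emitted=6
After char 11 ('m'=38): chars_in_quartet=4 acc=0xAF3626 -> emit AF 36 26, reset; bytes_emitted=9
After char 12 ('U'=20): chars_in_quartet=1 acc=0x14 bytes_emitted=9
After char 13 ('u'=46): chars_in_quartet=2 acc=0x52E bytes_emitted=9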